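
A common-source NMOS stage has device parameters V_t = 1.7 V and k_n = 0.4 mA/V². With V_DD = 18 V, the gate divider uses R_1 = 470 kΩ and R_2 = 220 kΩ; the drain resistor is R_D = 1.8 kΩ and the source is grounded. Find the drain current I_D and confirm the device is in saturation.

V_G = V_DD·R_2/(R_1+R_2) = 18×220/690 = 5.74 V. With the source grounded, V_GS = V_G = 5.74 V.
Assume saturation: I_D = (k_n/2)(V_GS − V_t)² = (0.4/2)×(5.74 − 1.7)² = 0.2×4.04² = 3.26 mA.
V_DS = V_DD − I_D·R_D = 18 − 3.26×1.8 = 12.1 V.
Saturation requires V_DS ≥ V_GS − V_t = 4.04 V; 12.1 ≥ 4.04 ✓.

I_D ≈ 3.3 mA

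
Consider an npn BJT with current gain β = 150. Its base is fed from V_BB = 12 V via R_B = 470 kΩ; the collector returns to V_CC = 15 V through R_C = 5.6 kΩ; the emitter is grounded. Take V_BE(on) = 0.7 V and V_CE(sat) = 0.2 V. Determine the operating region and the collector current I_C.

saturation; I_C ≈ 2.6 mA

Assume active: I_B = (12 − 0.7)/470 = 0.024 mA, giving I_C = β·I_B = 3.61 mA.
But then V_CE = 15 − 3.61×5.6 = -5.2 V < V_CE(sat) = 0.2 V — impossible in the active region.
So the transistor is saturated. With V_CE = 0.2 V, I_C = (V_CC − 0.2)/R_C = 14.8/5.6 = 2.64 mA.
Check: β·I_B = 3.61 mA > I_C = 2.64 mA, confirming saturation.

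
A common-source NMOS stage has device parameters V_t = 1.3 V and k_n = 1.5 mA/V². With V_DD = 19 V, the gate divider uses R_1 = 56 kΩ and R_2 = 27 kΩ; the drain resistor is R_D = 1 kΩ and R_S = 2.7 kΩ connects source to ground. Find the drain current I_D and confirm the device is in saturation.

I_D ≈ 1.3 mA

V_G = V_DD·R_2/(R_1+R_2) = 19×27/83 = 6.18 V.
Assume saturation: I_D = (k_n/2)(V_GS − V_t)² with V_GS = V_G − I_D·R_S = 6.18 − 2.7·I_D.
Substituting gives 5.47·I_D² − 20.8·I_D + 17.9 = 0, with roots I_D = 1.32 or 2.48 mA.
The root I_D = 2.48 mA gives V_GS = -0.519 V ≤ V_t, so take I_D = 1.32 mA.
Then V_GS = 2.63 V and V_DS = V_DD − I_D(R_D+R_S) = 19 − 1.32×3.7 = 14.1 V.
Saturation requires V_DS ≥ V_GS − V_t = 1.33 V; 14.1 ≥ 1.33 ✓.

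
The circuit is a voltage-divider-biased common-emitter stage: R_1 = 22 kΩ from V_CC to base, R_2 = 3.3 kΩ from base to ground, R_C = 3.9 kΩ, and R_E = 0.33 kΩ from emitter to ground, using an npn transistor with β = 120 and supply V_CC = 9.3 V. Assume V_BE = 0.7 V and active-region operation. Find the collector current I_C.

I_C ≈ 1.4 mA

Thevenize the base divider: V_Th = V_CC·R_2/(R_1+R_2) = 9.3×3.3/25.3 = 1.21 V, R_Th = R_1‖R_2 = 2.87 kΩ.
Base-emitter loop: V_Th = I_B·R_Th + V_BE + (β+1)I_B·R_E, so I_B = (1.21 − 0.7) / (2.87 + 121×0.33) = 0.012 mA.
I_C = β·I_B = 120×0.012 = 1.44 mA, and I_E = (β+1)I_B = 1.45 mA.
V_CE = V_CC − I_C·R_C − I_E·R_E = 9.3 − 1.44×3.9 − 1.45×0.33 = 3.21 V.
V_CE = 3.21 V > 0.2 V confirms active-region operation.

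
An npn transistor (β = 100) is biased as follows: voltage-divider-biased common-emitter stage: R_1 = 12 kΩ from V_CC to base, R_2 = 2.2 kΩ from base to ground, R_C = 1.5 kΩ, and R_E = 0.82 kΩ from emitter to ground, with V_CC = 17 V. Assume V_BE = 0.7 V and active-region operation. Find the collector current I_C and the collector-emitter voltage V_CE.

I_C ≈ 2.3 mA, V_CE ≈ 12 V

Thevenize the base divider: V_Th = V_CC·R_2/(R_1+R_2) = 17×2.2/14.2 = 2.63 V, R_Th = R_1‖R_2 = 1.86 kΩ.
Base-emitter loop: V_Th = I_B·R_Th + V_BE + (β+1)I_B·R_E, so I_B = (2.63 − 0.7) / (1.86 + 101×0.82) = 0.0228 mA.
I_C = β·I_B = 100×0.0228 = 2.28 mA, and I_E = (β+1)I_B = 2.31 mA.
V_CE = V_CC − I_C·R_C − I_E·R_E = 17 − 2.28×1.5 − 2.31×0.82 = 11.7 V.
V_CE = 11.7 V > 0.2 V confirms active-region operation.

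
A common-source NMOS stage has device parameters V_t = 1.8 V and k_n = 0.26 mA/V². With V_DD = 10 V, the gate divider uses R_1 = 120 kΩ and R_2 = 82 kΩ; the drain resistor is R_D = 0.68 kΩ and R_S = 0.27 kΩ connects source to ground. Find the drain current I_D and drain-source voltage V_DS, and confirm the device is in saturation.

V_G = V_DD·R_2/(R_1+R_2) = 10×82/202 = 4.06 V.
Assume saturation: I_D = (k_n/2)(V_GS − V_t)² with V_GS = V_G − I_D·R_S = 4.06 − 0.27·I_D.
Substituting gives 0.00948·I_D² − 1.16·I_D + 0.664 = 0, with roots I_D = 0.575 or 122 mA.
The root I_D = 122 mA gives V_GS = -28.8 V ≤ V_t, so take I_D = 0.575 mA.
Then V_GS = 3.9 V and V_DS = V_DD − I_D(R_D+R_S) = 10 − 0.575×0.95 = 9.45 V.
Saturation requires V_DS ≥ V_GS − V_t = 2.1 V; 9.45 ≥ 2.1 ✓.

I_D ≈ 0.58 mA, V_DS ≈ 9.5 V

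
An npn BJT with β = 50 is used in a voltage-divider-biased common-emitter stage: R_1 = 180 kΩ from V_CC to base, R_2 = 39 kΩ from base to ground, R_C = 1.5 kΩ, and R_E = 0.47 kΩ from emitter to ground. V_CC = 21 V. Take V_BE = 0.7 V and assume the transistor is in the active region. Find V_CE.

V_CE ≈ 16 V

Thevenize the base divider: V_Th = V_CC·R_2/(R_1+R_2) = 21×39/219 = 3.74 V, R_Th = R_1‖R_2 = 32.1 kΩ.
Base-emitter loop: V_Th = I_B·R_Th + V_BE + (β+1)I_B·R_E, so I_B = (3.74 − 0.7) / (32.1 + 51×0.47) = 0.0543 mA.
I_C = β·I_B = 50×0.0543 = 2.71 mA, and I_E = (β+1)I_B = 2.77 mA.
V_CE = V_CC − I_C·R_C − I_E·R_E = 21 − 2.71×1.5 − 2.77×0.47 = 15.6 V.
V_CE = 15.6 V > 0.2 V confirms active-region operation.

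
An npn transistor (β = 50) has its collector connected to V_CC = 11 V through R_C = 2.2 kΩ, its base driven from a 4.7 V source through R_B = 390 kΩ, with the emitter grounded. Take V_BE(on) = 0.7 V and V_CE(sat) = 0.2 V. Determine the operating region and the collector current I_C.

Assume active. Base-emitter loop: I_B = (V_BB − V_BE)/R_B = (4.7 − 0.7)/390 = 0.0103 mA.
I_C = β·I_B = 50×0.0103 = 0.513 mA.
V_CE = V_CC − I_C·R_C = 11 − 0.513×2.2 = 9.87 V > V_CE(sat), so the active-region assumption holds.

active; I_C ≈ 0.51 mA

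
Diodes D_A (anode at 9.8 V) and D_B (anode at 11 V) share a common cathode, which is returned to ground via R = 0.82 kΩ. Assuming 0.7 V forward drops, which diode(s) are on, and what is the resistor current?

Assume both conduct. Then node N would need to be at both 9.8−0.7 = 9.1 V and 11−0.7 = 10.3 V, which is impossible.
Assume only D_B conducts: V_N = 11 − 0.7 = 10.3 V, so I_R = 10.3/0.82 = 12.6 mA.
Check D_A: its anode-to-cathode voltage is 9.8 − 10.3 = -0.5 V < 0.7 V, so it is off. The assumption is consistent.

Only D_B conducts; I_R ≈ 13 mA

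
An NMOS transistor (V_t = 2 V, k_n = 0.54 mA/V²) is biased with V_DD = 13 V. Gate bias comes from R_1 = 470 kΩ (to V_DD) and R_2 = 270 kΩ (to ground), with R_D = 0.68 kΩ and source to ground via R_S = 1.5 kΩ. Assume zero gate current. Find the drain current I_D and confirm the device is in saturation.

V_G = V_DD·R_2/(R_1+R_2) = 13×270/740 = 4.74 V.
Assume saturation: I_D = (k_n/2)(V_GS − V_t)² with V_GS = V_G − I_D·R_S = 4.74 − 1.5·I_D.
Substituting gives 0.608·I_D² − 3.22·I_D + 2.03 = 0, with roots I_D = 0.732 or 4.57 mA.
The root I_D = 4.57 mA gives V_GS = -2.12 V ≤ V_t, so take I_D = 0.732 mA.
Then V_GS = 3.65 V and V_DS = V_DD − I_D(R_D+R_S) = 13 − 0.732×2.18 = 11.4 V.
Saturation requires V_DS ≥ V_GS − V_t = 1.65 V; 11.4 ≥ 1.65 ✓.

I_D ≈ 0.73 mA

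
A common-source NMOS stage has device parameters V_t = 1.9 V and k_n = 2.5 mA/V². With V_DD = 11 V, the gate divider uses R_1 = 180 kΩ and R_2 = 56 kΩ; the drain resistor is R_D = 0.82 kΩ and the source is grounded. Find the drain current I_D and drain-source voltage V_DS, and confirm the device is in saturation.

I_D ≈ 0.63 mA, V_DS ≈ 10 V

V_G = V_DD·R_2/(R_1+R_2) = 11×56/236 = 2.61 V. With the source grounded, V_GS = V_G = 2.61 V.
Assume saturation: I_D = (k_n/2)(V_GS − V_t)² = (2.5/2)×(2.61 − 1.9)² = 1.25×0.71² = 0.63 mA.
V_DS = V_DD − I_D·R_D = 11 − 0.63×0.82 = 10.5 V.
Saturation requires V_DS ≥ V_GS − V_t = 0.71 V; 10.5 ≥ 0.71 ✓.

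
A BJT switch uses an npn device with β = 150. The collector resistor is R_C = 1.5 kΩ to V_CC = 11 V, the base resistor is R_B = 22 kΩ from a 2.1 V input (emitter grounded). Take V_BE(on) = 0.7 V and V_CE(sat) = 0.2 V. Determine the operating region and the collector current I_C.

saturation; I_C ≈ 7.2 mA

Assume active: I_B = (2.1 − 0.7)/22 = 0.0636 mA, giving I_C = β·I_B = 9.55 mA.
But then V_CE = 11 − 9.55×1.5 = -3.32 V < V_CE(sat) = 0.2 V — impossible in the active region.
So the transistor is saturated. With V_CE = 0.2 V, I_C = (V_CC − 0.2)/R_C = 10.8/1.5 = 7.2 mA.
Check: β·I_B = 9.55 mA > I_C = 7.2 mA, confirming saturation.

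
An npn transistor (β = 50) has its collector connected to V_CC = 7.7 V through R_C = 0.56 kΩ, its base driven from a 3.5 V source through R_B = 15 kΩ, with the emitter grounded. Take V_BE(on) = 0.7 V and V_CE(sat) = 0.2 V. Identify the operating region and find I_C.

Assume active. Base-emitter loop: I_B = (V_BB − V_BE)/R_B = (3.5 − 0.7)/15 = 0.187 mA.
I_C = β·I_B = 50×0.187 = 9.33 mA.
V_CE = V_CC − I_C·R_C = 7.7 − 9.33×0.56 = 2.47 V > V_CE(sat), so the active-region assumption holds.

active; I_C ≈ 9.3 mA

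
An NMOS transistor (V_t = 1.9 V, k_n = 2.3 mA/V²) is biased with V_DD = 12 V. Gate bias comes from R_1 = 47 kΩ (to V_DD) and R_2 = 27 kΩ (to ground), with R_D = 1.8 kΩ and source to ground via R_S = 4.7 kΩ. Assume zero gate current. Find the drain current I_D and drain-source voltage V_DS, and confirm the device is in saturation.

V_G = V_DD·R_2/(R_1+R_2) = 12×27/74 = 4.38 V.
Assume saturation: I_D = (k_n/2)(V_GS − V_t)² with V_GS = V_G − I_D·R_S = 4.38 − 4.7·I_D.
Substituting gives 25.4·I_D² − 27.8·I_D + 7.06 = 0, with roots I_D = 0.402 or 0.692 mA.
The root I_D = 0.692 mA gives V_GS = 1.12 V ≤ V_t, so take I_D = 0.402 mA.
Then V_GS = 2.49 V and V_DS = V_DD − I_D(R_D+R_S) = 12 − 0.402×6.5 = 9.39 V.
Saturation requires V_DS ≥ V_GS − V_t = 0.591 V; 9.39 ≥ 0.591 ✓.

I_D ≈ 0.4 mA, V_DS ≈ 9.4 V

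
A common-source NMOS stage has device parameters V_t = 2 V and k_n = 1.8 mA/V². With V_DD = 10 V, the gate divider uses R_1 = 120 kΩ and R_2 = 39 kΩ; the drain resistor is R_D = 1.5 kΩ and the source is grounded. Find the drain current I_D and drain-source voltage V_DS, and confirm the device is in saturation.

V_G = V_DD·R_2/(R_1+R_2) = 10×39/159 = 2.45 V. With the source grounded, V_GS = V_G = 2.45 V.
Assume saturation: I_D = (k_n/2)(V_GS − V_t)² = (1.8/2)×(2.45 − 2)² = 0.9×0.453² = 0.185 mA.
V_DS = V_DD − I_D·R_D = 10 − 0.185×1.5 = 9.72 V.
Saturation requires V_DS ≥ V_GS − V_t = 0.453 V; 9.72 ≥ 0.453 ✓.

I_D ≈ 0.18 mA, V_DS ≈ 9.7 V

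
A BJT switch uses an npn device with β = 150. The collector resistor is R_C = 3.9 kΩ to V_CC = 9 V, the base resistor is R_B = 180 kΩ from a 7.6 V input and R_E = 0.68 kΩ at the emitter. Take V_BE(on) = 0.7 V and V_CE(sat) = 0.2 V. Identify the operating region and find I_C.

saturation; I_C ≈ 1.9 mA

Assume active: I_B = (7.6 − 0.7)/(180 + 151×0.68) = 0.0244 mA, I_C = β·I_B = 3.66 mA.
Then V_CE = 9 − 3.66×3.9 − 3.69×0.68 = -7.79 V < 0.2 V — the active assumption fails.
Re-solve with V_CE = 0.2 V. KCL at the emitter: V_E/R_E = (V_BB−0.7−V_E)/R_B + (V_CC−0.2−V_E)/R_C, giving V_E = 1.32 V.
I_C = (V_CC − 0.2 − V_E)/R_C = (8.8 − 1.32)/3.9 = 1.92 mA.
Check: I_B = (6.9 − 1.32)/180 = 0.031 mA, and β·I_B = 4.65 mA > I_C, confirming saturation.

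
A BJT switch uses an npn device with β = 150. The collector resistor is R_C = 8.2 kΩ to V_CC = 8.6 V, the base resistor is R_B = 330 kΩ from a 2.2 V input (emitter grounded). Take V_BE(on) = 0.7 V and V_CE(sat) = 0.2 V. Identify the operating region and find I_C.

Assume active. Base-emitter loop: I_B = (V_BB − V_BE)/R_B = (2.2 − 0.7)/330 = 0.00455 mA.
I_C = β·I_B = 150×0.00455 = 0.682 mA.
V_CE = V_CC − I_C·R_C = 8.6 − 0.682×8.2 = 3.01 V > V_CE(sat), so the active-region assumption holds.

active; I_C ≈ 0.68 mA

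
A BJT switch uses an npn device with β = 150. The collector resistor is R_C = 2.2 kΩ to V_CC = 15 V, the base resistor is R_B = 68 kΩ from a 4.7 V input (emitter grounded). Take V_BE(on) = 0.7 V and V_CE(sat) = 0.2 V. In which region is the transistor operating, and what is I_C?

Assume active: I_B = (4.7 − 0.7)/68 = 0.0588 mA, giving I_C = β·I_B = 8.82 mA.
But then V_CE = 15 − 8.82×2.2 = -4.41 V < V_CE(sat) = 0.2 V — impossible in the active region.
So the transistor is saturated. With V_CE = 0.2 V, I_C = (V_CC − 0.2)/R_C = 14.8/2.2 = 6.73 mA.
Check: β·I_B = 8.82 mA > I_C = 6.73 mA, confirming saturation.

saturation; I_C ≈ 6.7 mA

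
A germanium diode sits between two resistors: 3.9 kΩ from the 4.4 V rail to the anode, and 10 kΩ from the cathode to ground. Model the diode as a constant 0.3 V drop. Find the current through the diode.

The two resistors are in series with the diode, so KVL gives 4.4 = I·3.9 + 0.3 + I·10.
I = (4.4 − 0.3) / (3.9 + 10) kΩ = 4.1 / 13.9 = 0.295 mA.

I ≈ 0.29 mA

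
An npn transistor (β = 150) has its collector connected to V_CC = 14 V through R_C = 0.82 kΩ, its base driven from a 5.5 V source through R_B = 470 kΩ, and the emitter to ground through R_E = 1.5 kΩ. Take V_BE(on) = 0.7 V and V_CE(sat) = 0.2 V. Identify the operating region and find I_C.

Assume active. Base-emitter loop: I_B = (V_BB − V_BE)/(R_B + (β+1)R_E) = (5.5 − 0.7)/(470 + 151×1.5) = 0.00689 mA.
I_C = β·I_B = 150×0.00689 = 1.03 mA.
V_CE = V_CC − I_C·R_C − I_E·R_E = 14 − 1.03×0.82 − 1.04×1.5 = 11.6 V > V_CE(sat), so the active-region assumption holds.

active; I_C ≈ 1 mA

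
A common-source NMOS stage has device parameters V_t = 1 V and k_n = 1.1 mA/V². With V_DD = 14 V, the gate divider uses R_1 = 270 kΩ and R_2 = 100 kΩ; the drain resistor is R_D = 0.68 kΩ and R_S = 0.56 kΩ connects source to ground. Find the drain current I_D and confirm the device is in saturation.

I_D ≈ 1.8 mA

V_G = V_DD·R_2/(R_1+R_2) = 14×100/370 = 3.78 V.
Assume saturation: I_D = (k_n/2)(V_GS − V_t)² with V_GS = V_G − I_D·R_S = 3.78 − 0.56·I_D.
Substituting gives 0.172·I_D² − 2.71·I_D + 4.26 = 0, with roots I_D = 1.77 or 14 mA.
The root I_D = 14 mA gives V_GS = -4.04 V ≤ V_t, so take I_D = 1.77 mA.
Then V_GS = 2.79 V and V_DS = V_DD − I_D(R_D+R_S) = 14 − 1.77×1.24 = 11.8 V.
Saturation requires V_DS ≥ V_GS − V_t = 1.79 V; 11.8 ≥ 1.79 ✓.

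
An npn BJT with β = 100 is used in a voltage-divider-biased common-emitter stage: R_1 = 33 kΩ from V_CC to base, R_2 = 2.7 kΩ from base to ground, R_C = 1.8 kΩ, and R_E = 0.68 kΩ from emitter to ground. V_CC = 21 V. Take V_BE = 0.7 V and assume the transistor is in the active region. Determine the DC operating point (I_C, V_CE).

Thevenize the base divider: V_Th = V_CC·R_2/(R_1+R_2) = 21×2.7/35.7 = 1.59 V, R_Th = R_1‖R_2 = 2.5 kΩ.
Base-emitter loop: V_Th = I_B·R_Th + V_BE + (β+1)I_B·R_E, so I_B = (1.59 − 0.7) / (2.5 + 101×0.68) = 0.0125 mA.
I_C = β·I_B = 100×0.0125 = 1.25 mA, and I_E = (β+1)I_B = 1.26 mA.
V_CE = V_CC − I_C·R_C − I_E·R_E = 21 − 1.25×1.8 − 1.26×0.68 = 17.9 V.
V_CE = 17.9 V > 0.2 V confirms active-region operation.

I_C ≈ 1.2 mA, V_CE ≈ 18 V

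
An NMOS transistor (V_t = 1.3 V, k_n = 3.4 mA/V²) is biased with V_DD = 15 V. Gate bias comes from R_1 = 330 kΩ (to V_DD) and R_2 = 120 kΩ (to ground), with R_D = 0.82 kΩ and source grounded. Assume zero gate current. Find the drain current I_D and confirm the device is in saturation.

V_G = V_DD·R_2/(R_1+R_2) = 15×120/450 = 4 V. With the source grounded, V_GS = V_G = 4 V.
Assume saturation: I_D = (k_n/2)(V_GS − V_t)² = (3.4/2)×(4 − 1.3)² = 1.7×2.7² = 12.4 mA.
V_DS = V_DD − I_D·R_D = 15 − 12.4×0.82 = 4.84 V.
Saturation requires V_DS ≥ V_GS − V_t = 2.7 V; 4.84 ≥ 2.7 ✓.

I_D ≈ 12 mA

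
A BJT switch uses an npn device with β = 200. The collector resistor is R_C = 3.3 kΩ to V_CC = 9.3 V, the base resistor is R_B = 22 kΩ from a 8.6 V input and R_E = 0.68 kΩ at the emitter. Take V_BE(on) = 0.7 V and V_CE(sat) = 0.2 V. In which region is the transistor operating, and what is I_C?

saturation; I_C ≈ 2.2 mA

Assume active: I_B = (8.6 − 0.7)/(22 + 201×0.68) = 0.0498 mA, I_C = β·I_B = 9.96 mA.
Then V_CE = 9.3 − 9.96×3.3 − 10×0.68 = -30.4 V < 0.2 V — the active assumption fails.
Re-solve with V_CE = 0.2 V. KCL at the emitter: V_E/R_E = (V_BB−0.7−V_E)/R_B + (V_CC−0.2−V_E)/R_C, giving V_E = 1.71 V.
I_C = (V_CC − 0.2 − V_E)/R_C = (9.1 − 1.71)/3.3 = 2.24 mA.
Check: I_B = (7.9 − 1.71)/22 = 0.281 mA, and β·I_B = 56.2 mA > I_C, confirming saturation.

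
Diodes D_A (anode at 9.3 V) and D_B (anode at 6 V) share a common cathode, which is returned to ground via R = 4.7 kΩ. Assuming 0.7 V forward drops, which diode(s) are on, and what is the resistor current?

Only D_A conducts; I_R ≈ 1.8 mA

Assume both conduct. Then node N would need to be at both 9.3−0.7 = 8.6 V and 6−0.7 = 5.3 V, which is impossible.
Assume only D_A conducts: V_N = 9.3 − 0.7 = 8.6 V, so I_R = 8.6/4.7 = 1.83 mA.
Check D_B: its anode-to-cathode voltage is 6 − 8.6 = -2.6 V < 0.7 V, so it is off. The assumption is consistent.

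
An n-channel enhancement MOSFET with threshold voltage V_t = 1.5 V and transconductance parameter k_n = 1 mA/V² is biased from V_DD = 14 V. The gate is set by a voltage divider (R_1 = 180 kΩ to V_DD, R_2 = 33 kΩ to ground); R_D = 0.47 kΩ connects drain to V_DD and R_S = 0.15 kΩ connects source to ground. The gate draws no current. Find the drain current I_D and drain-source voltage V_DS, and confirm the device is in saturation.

I_D ≈ 0.2 mA, V_DS ≈ 14 V

V_G = V_DD·R_2/(R_1+R_2) = 14×33/213 = 2.17 V.
Assume saturation: I_D = (k_n/2)(V_GS − V_t)² with V_GS = V_G − I_D·R_S = 2.17 − 0.15·I_D.
Substituting gives 0.0112·I_D² − 1.1·I_D + 0.224 = 0, with roots I_D = 0.204 or 97.6 mA.
The root I_D = 97.6 mA gives V_GS = -12.5 V ≤ V_t, so take I_D = 0.204 mA.
Then V_GS = 2.14 V and V_DS = V_DD − I_D(R_D+R_S) = 14 − 0.204×0.62 = 13.9 V.
Saturation requires V_DS ≥ V_GS − V_t = 0.638 V; 13.9 ≥ 0.638 ✓.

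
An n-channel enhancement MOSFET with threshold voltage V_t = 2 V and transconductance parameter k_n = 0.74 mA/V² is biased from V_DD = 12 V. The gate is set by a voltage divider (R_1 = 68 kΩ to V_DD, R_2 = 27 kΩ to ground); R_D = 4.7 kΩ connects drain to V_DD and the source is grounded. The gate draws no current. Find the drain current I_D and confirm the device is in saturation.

I_D ≈ 0.74 mA

V_G = V_DD·R_2/(R_1+R_2) = 12×27/95 = 3.41 V. With the source grounded, V_GS = V_G = 3.41 V.
Assume saturation: I_D = (k_n/2)(V_GS − V_t)² = (0.74/2)×(3.41 − 2)² = 0.37×1.41² = 0.736 mA.
V_DS = V_DD − I_D·R_D = 12 − 0.736×4.7 = 8.54 V.
Saturation requires V_DS ≥ V_GS − V_t = 1.41 V; 8.54 ≥ 1.41 ✓.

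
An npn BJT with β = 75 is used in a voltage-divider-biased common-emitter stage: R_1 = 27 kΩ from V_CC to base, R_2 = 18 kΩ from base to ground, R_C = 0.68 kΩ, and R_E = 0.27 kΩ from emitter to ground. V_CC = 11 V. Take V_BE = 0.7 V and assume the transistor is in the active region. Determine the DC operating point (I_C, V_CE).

Thevenize the base divider: V_Th = V_CC·R_2/(R_1+R_2) = 11×18/45 = 4.4 V, R_Th = R_1‖R_2 = 10.8 kΩ.
Base-emitter loop: V_Th = I_B·R_Th + V_BE + (β+1)I_B·R_E, so I_B = (4.4 − 0.7) / (10.8 + 76×0.27) = 0.118 mA.
I_C = β·I_B = 75×0.118 = 8.86 mA, and I_E = (β+1)I_B = 8.98 mA.
V_CE = V_CC − I_C·R_C − I_E·R_E = 11 − 8.86×0.68 − 8.98×0.27 = 2.55 V.
V_CE = 2.55 V > 0.2 V confirms active-region operation.

I_C ≈ 8.9 mA, V_CE ≈ 2.6 V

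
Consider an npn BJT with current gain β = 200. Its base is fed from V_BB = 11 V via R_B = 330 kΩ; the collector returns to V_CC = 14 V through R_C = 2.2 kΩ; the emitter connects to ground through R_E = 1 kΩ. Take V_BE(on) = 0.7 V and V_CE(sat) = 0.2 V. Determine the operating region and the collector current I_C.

Assume active. Base-emitter loop: I_B = (V_BB − V_BE)/(R_B + (β+1)R_E) = (11 − 0.7)/(330 + 201×1) = 0.0194 mA.
I_C = β·I_B = 200×0.0194 = 3.88 mA.
V_CE = V_CC − I_C·R_C − I_E·R_E = 14 − 3.88×2.2 − 3.9×1 = 1.57 V > V_CE(sat), so the active-region assumption holds.

active; I_C ≈ 3.9 mA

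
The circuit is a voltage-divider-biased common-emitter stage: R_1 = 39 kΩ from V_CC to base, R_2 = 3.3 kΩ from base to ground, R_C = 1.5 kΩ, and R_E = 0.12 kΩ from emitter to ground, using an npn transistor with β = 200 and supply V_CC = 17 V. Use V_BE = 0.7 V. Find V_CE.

V_CE ≈ 9.5 V

Thevenize the base divider: V_Th = V_CC·R_2/(R_1+R_2) = 17×3.3/42.3 = 1.33 V, R_Th = R_1‖R_2 = 3.04 kΩ.
Base-emitter loop: V_Th = I_B·R_Th + V_BE + (β+1)I_B·R_E, so I_B = (1.33 − 0.7) / (3.04 + 201×0.12) = 0.0231 mA.
I_C = β·I_B = 200×0.0231 = 4.61 mA, and I_E = (β+1)I_B = 4.63 mA.
V_CE = V_CC − I_C·R_C − I_E·R_E = 17 − 4.61×1.5 − 4.63×0.12 = 9.53 V.
V_CE = 9.53 V > 0.2 V confirms active-region operation.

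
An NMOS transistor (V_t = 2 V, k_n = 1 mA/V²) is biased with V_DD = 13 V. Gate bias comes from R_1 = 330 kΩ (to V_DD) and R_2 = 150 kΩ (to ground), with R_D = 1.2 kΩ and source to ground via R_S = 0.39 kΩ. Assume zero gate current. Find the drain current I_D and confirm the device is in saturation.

I_D ≈ 1.2 mA

V_G = V_DD·R_2/(R_1+R_2) = 13×150/480 = 4.06 V.
Assume saturation: I_D = (k_n/2)(V_GS − V_t)² with V_GS = V_G − I_D·R_S = 4.06 − 0.39·I_D.
Substituting gives 0.0761·I_D² − 1.8·I_D + 2.13 = 0, with roots I_D = 1.24 or 22.5 mA.
The root I_D = 22.5 mA gives V_GS = -4.71 V ≤ V_t, so take I_D = 1.24 mA.
Then V_GS = 3.58 V and V_DS = V_DD − I_D(R_D+R_S) = 13 − 1.24×1.59 = 11 V.
Saturation requires V_DS ≥ V_GS − V_t = 1.58 V; 11 ≥ 1.58 ✓.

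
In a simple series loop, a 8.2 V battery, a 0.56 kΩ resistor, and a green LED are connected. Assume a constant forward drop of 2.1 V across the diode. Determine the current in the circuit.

KVL around the loop: 8.2 = V_D + I·R = 2.1 + I × 0.56 kΩ.
So I = (8.2 − 2.1) / 0.56 kΩ = 6.1 / 0.56 = 10.9 mA.

I ≈ 11 mA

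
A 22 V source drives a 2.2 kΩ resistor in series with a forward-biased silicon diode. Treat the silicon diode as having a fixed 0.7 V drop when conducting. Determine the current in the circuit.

I ≈ 9.7 mA

KVL around the loop: 22 = V_D + I·R = 0.7 + I × 2.2 kΩ.
So I = (22 − 0.7) / 2.2 kΩ = 21.3 / 2.2 = 9.68 mA.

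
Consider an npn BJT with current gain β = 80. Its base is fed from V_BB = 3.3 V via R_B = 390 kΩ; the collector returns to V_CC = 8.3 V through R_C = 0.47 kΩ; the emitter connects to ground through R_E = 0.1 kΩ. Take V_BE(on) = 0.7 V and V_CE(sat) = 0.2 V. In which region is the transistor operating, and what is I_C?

active; I_C ≈ 0.52 mA

Assume active. Base-emitter loop: I_B = (V_BB − V_BE)/(R_B + (β+1)R_E) = (3.3 − 0.7)/(390 + 81×0.1) = 0.00653 mA.
I_C = β·I_B = 80×0.00653 = 0.522 mA.
V_CE = V_CC − I_C·R_C − I_E·R_E = 8.3 − 0.522×0.47 − 0.529×0.1 = 8 V > V_CE(sat), so the active-region assumption holds.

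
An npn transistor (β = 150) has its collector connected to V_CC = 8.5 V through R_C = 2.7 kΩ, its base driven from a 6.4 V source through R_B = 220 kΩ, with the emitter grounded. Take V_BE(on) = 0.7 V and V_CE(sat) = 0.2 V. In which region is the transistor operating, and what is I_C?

saturation; I_C ≈ 3.1 mA

Assume active: I_B = (6.4 − 0.7)/220 = 0.0259 mA, giving I_C = β·I_B = 3.89 mA.
But then V_CE = 8.5 − 3.89×2.7 = -1.99 V < V_CE(sat) = 0.2 V — impossible in the active region.
So the transistor is saturated. With V_CE = 0.2 V, I_C = (V_CC − 0.2)/R_C = 8.3/2.7 = 3.07 mA.
Check: β·I_B = 3.89 mA > I_C = 3.07 mA, confirming saturation.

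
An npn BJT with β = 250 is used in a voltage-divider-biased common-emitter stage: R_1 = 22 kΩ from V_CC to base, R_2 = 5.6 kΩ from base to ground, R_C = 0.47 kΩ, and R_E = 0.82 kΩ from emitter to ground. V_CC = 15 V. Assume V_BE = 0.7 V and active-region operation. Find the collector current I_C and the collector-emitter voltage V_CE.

Thevenize the base divider: V_Th = V_CC·R_2/(R_1+R_2) = 15×5.6/27.6 = 3.04 V, R_Th = R_1‖R_2 = 4.46 kΩ.
Base-emitter loop: V_Th = I_B·R_Th + V_BE + (β+1)I_B·R_E, so I_B = (3.04 − 0.7) / (4.46 + 251×0.82) = 0.0111 mA.
I_C = β·I_B = 250×0.0111 = 2.79 mA, and I_E = (β+1)I_B = 2.8 mA.
V_CE = V_CC − I_C·R_C − I_E·R_E = 15 − 2.79×0.47 − 2.8×0.82 = 11.4 V.
V_CE = 11.4 V > 0.2 V confirms active-region operation.

I_C ≈ 2.8 mA, V_CE ≈ 11 V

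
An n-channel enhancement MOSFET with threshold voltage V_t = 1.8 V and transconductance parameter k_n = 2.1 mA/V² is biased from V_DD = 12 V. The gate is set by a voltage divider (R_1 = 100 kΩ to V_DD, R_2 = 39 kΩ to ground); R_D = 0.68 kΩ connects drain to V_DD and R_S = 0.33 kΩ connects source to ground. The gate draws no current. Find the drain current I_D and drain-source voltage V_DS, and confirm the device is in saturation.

I_D ≈ 1.3 mA, V_DS ≈ 11 V

V_G = V_DD·R_2/(R_1+R_2) = 12×39/139 = 3.37 V.
Assume saturation: I_D = (k_n/2)(V_GS − V_t)² with V_GS = V_G − I_D·R_S = 3.37 − 0.33·I_D.
Substituting gives 0.114·I_D² − 2.09·I_D + 2.58 = 0, with roots I_D = 1.33 or 16.9 mA.
The root I_D = 16.9 mA gives V_GS = -2.21 V ≤ V_t, so take I_D = 1.33 mA.
Then V_GS = 2.93 V and V_DS = V_DD − I_D(R_D+R_S) = 12 − 1.33×1.01 = 10.7 V.
Saturation requires V_DS ≥ V_GS − V_t = 1.13 V; 10.7 ≥ 1.13 ✓.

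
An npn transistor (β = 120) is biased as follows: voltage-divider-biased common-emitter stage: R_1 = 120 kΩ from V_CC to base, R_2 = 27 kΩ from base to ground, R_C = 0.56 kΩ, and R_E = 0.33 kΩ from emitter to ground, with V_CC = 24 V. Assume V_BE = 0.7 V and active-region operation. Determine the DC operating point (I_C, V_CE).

Thevenize the base divider: V_Th = V_CC·R_2/(R_1+R_2) = 24×27/147 = 4.41 V, R_Th = R_1‖R_2 = 22 kΩ.
Base-emitter loop: V_Th = I_B·R_Th + V_BE + (β+1)I_B·R_E, so I_B = (4.41 − 0.7) / (22 + 121×0.33) = 0.0598 mA.
I_C = β·I_B = 120×0.0598 = 7.18 mA, and I_E = (β+1)I_B = 7.24 mA.
V_CE = V_CC − I_C·R_C − I_E·R_E = 24 − 7.18×0.56 − 7.24×0.33 = 17.6 V.
V_CE = 17.6 V > 0.2 V confirms active-region operation.

I_C ≈ 7.2 mA, V_CE ≈ 18 V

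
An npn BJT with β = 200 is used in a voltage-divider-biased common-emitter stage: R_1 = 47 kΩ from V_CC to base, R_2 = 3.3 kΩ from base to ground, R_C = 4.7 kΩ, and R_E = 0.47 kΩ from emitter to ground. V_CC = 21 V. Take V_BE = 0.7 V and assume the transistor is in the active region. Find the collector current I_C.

I_C ≈ 1.4 mA

Thevenize the base divider: V_Th = V_CC·R_2/(R_1+R_2) = 21×3.3/50.3 = 1.38 V, R_Th = R_1‖R_2 = 3.08 kΩ.
Base-emitter loop: V_Th = I_B·R_Th + V_BE + (β+1)I_B·R_E, so I_B = (1.38 − 0.7) / (3.08 + 201×0.47) = 0.00695 mA.
I_C = β·I_B = 200×0.00695 = 1.39 mA, and I_E = (β+1)I_B = 1.4 mA.
V_CE = V_CC − I_C·R_C − I_E·R_E = 21 − 1.39×4.7 − 1.4×0.47 = 13.8 V.
V_CE = 13.8 V > 0.2 V confirms active-region operation.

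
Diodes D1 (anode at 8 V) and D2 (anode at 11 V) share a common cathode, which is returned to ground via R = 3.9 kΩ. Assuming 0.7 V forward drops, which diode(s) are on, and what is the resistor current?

Only D2 conducts; I_R ≈ 2.6 mA

Assume both conduct. Then node N would need to be at both 8−0.7 = 7.3 V and 11−0.7 = 10.3 V, which is impossible.
Assume only D2 conducts: V_N = 11 − 0.7 = 10.3 V, so I_R = 10.3/3.9 = 2.64 mA.
Check D1: its anode-to-cathode voltage is 8 − 10.3 = -2.3 V < 0.7 V, so it is off. The assumption is consistent.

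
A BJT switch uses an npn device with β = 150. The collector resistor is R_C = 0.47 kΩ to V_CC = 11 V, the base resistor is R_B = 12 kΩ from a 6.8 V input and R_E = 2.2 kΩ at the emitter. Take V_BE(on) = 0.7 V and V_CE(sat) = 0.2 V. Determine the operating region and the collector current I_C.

Assume active. Base-emitter loop: I_B = (V_BB − V_BE)/(R_B + (β+1)R_E) = (6.8 − 0.7)/(12 + 151×2.2) = 0.0177 mA.
I_C = β·I_B = 150×0.0177 = 2.66 mA.
V_CE = V_CC − I_C·R_C − I_E·R_E = 11 − 2.66×0.47 − 2.68×2.2 = 3.86 V > V_CE(sat), so the active-region assumption holds.

active; I_C ≈ 2.7 mA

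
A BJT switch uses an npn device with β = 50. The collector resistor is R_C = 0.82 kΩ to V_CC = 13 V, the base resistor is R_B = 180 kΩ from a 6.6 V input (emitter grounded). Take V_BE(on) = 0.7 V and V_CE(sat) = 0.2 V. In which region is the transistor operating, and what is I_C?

Assume active. Base-emitter loop: I_B = (V_BB − V_BE)/R_B = (6.6 − 0.7)/180 = 0.0328 mA.
I_C = β·I_B = 50×0.0328 = 1.64 mA.
V_CE = V_CC − I_C·R_C = 13 − 1.64×0.82 = 11.7 V > V_CE(sat), so the active-region assumption holds.

active; I_C ≈ 1.6 mA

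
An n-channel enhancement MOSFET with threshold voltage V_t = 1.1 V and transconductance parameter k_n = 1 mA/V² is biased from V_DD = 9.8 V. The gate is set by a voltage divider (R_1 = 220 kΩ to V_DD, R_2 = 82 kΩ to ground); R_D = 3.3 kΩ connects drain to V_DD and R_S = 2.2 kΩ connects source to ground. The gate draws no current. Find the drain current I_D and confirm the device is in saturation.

V_G = V_DD·R_2/(R_1+R_2) = 9.8×82/302 = 2.66 V.
Assume saturation: I_D = (k_n/2)(V_GS − V_t)² with V_GS = V_G − I_D·R_S = 2.66 − 2.2·I_D.
Substituting gives 2.42·I_D² − 4.43·I_D + 1.22 = 0, with roots I_D = 0.337 or 1.5 mA.
The root I_D = 1.5 mA gives V_GS = -0.63 V ≤ V_t, so take I_D = 0.337 mA.
Then V_GS = 1.92 V and V_DS = V_DD − I_D(R_D+R_S) = 9.8 − 0.337×5.5 = 7.95 V.
Saturation requires V_DS ≥ V_GS − V_t = 0.82 V; 7.95 ≥ 0.82 ✓.

I_D ≈ 0.34 mA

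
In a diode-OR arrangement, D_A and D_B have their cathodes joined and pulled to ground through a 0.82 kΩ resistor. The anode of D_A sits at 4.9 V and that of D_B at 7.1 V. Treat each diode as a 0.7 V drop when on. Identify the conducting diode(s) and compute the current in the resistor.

Assume both conduct. Then node N would need to be at both 4.9−0.7 = 4.2 V and 7.1−0.7 = 6.4 V, which is impossible.
Assume only D_B conducts: V_N = 7.1 − 0.7 = 6.4 V, so I_R = 6.4/0.82 = 7.8 mA.
Check D_A: its anode-to-cathode voltage is 4.9 − 6.4 = -1.5 V < 0.7 V, so it is off. The assumption is consistent.

Only D_B conducts; I_R ≈ 7.8 mA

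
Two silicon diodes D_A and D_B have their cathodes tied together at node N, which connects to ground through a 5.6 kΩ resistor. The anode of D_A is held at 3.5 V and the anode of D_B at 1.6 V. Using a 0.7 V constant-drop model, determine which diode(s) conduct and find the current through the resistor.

Only D_A conducts; I_R ≈ 0.5 mA

Assume both conduct. Then node N would need to be at both 3.5−0.7 = 2.8 V and 1.6−0.7 = 0.9 V, which is impossible.
Assume only D_A conducts: V_N = 3.5 − 0.7 = 2.8 V, so I_R = 2.8/5.6 = 0.5 mA.
Check D_B: its anode-to-cathode voltage is 1.6 − 2.8 = -1.2 V < 0.7 V, so it is off. The assumption is consistent.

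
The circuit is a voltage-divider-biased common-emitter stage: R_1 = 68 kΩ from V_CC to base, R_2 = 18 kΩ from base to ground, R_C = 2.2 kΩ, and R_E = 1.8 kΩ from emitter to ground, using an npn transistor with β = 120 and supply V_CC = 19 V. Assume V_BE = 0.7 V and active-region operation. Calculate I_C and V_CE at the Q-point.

Thevenize the base divider: V_Th = V_CC·R_2/(R_1+R_2) = 19×18/86 = 3.98 V, R_Th = R_1‖R_2 = 14.2 kΩ.
Base-emitter loop: V_Th = I_B·R_Th + V_BE + (β+1)I_B·R_E, so I_B = (3.98 − 0.7) / (14.2 + 121×1.8) = 0.0141 mA.
I_C = β·I_B = 120×0.0141 = 1.69 mA, and I_E = (β+1)I_B = 1.71 mA.
V_CE = V_CC − I_C·R_C − I_E·R_E = 19 − 1.69×2.2 − 1.71×1.8 = 12.2 V.
V_CE = 12.2 V > 0.2 V confirms active-region operation.

I_C ≈ 1.7 mA, V_CE ≈ 12 V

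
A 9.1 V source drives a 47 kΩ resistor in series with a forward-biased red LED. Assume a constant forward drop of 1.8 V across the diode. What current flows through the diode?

I ≈ 0.16 mA

KVL around the loop: 9.1 = V_D + I·R = 1.8 + I × 47 kΩ.
So I = (9.1 − 1.8) / 47 kΩ = 7.3 / 47 = 0.155 mA.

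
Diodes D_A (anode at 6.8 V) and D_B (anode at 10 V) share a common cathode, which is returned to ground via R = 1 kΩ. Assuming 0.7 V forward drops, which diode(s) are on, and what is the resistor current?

Assume both conduct. Then node N would need to be at both 6.8−0.7 = 6.1 V and 10−0.7 = 9.3 V, which is impossible.
Assume only D_B conducts: V_N = 10 − 0.7 = 9.3 V, so I_R = 9.3/1 = 9.3 mA.
Check D_A: its anode-to-cathode voltage is 6.8 − 9.3 = -2.5 V < 0.7 V, so it is off. The assumption is consistent.

Only D_B conducts; I_R ≈ 9.3 mA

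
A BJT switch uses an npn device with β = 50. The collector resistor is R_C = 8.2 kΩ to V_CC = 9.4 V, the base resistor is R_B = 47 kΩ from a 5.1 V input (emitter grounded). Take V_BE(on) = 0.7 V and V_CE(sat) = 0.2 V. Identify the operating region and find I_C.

saturation; I_C ≈ 1.1 mA

Assume active: I_B = (5.1 − 0.7)/47 = 0.0936 mA, giving I_C = β·I_B = 4.68 mA.
But then V_CE = 9.4 − 4.68×8.2 = -29 V < V_CE(sat) = 0.2 V — impossible in the active region.
So the transistor is saturated. With V_CE = 0.2 V, I_C = (V_CC − 0.2)/R_C = 9.2/8.2 = 1.12 mA.
Check: β·I_B = 4.68 mA > I_C = 1.12 mA, confirming saturation.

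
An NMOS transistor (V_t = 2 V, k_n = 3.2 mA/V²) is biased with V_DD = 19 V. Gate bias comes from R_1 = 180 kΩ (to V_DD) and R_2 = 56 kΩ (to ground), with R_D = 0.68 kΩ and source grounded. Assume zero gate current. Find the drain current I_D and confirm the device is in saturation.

V_G = V_DD·R_2/(R_1+R_2) = 19×56/236 = 4.51 V. With the source grounded, V_GS = V_G = 4.51 V.
Assume saturation: I_D = (k_n/2)(V_GS − V_t)² = (3.2/2)×(4.51 − 2)² = 1.6×2.51² = 10.1 mA.
V_DS = V_DD − I_D·R_D = 19 − 10.1×0.68 = 12.2 V.
Saturation requires V_DS ≥ V_GS − V_t = 2.51 V; 12.2 ≥ 2.51 ✓.

I_D ≈ 10 mA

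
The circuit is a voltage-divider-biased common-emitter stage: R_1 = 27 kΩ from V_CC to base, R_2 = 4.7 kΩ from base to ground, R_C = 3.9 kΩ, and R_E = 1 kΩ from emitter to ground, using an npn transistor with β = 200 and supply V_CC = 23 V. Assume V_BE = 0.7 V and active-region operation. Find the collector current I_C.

Thevenize the base divider: V_Th = V_CC·R_2/(R_1+R_2) = 23×4.7/31.7 = 3.41 V, R_Th = R_1‖R_2 = 4 kΩ.
Base-emitter loop: V_Th = I_B·R_Th + V_BE + (β+1)I_B·R_E, so I_B = (3.41 − 0.7) / (4 + 201×1) = 0.0132 mA.
I_C = β·I_B = 200×0.0132 = 2.64 mA, and I_E = (β+1)I_B = 2.66 mA.
V_CE = V_CC − I_C·R_C − I_E·R_E = 23 − 2.64×3.9 − 2.66×1 = 10 V.
V_CE = 10 V > 0.2 V confirms active-region operation.

I_C ≈ 2.6 mA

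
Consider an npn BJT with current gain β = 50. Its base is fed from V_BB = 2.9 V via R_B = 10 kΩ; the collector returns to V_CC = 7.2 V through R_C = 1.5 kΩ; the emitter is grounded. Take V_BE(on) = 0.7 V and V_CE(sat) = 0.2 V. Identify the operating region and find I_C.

Assume active: I_B = (2.9 − 0.7)/10 = 0.22 mA, giving I_C = β·I_B = 11 mA.
But then V_CE = 7.2 − 11×1.5 = -9.3 V < V_CE(sat) = 0.2 V — impossible in the active region.
So the transistor is saturated. With V_CE = 0.2 V, I_C = (V_CC − 0.2)/R_C = 7/1.5 = 4.67 mA.
Check: β·I_B = 11 mA > I_C = 4.67 mA, confirming saturation.

saturation; I_C ≈ 4.7 mA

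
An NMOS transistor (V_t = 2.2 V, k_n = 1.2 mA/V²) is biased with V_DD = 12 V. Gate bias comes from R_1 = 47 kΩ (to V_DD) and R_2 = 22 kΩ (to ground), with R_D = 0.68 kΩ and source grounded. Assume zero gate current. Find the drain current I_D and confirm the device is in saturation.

V_G = V_DD·R_2/(R_1+R_2) = 12×22/69 = 3.83 V. With the source grounded, V_GS = V_G = 3.83 V.
Assume saturation: I_D = (k_n/2)(V_GS − V_t)² = (1.2/2)×(3.83 − 2.2)² = 0.6×1.63² = 1.59 mA.
V_DS = V_DD − I_D·R_D = 12 − 1.59×0.68 = 10.9 V.
Saturation requires V_DS ≥ V_GS − V_t = 1.63 V; 10.9 ≥ 1.63 ✓.

I_D ≈ 1.6 mA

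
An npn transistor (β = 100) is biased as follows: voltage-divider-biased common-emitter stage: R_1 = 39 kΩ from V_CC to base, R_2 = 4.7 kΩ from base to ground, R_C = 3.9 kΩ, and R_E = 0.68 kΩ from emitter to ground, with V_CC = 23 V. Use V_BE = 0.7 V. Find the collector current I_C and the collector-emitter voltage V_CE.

Thevenize the base divider: V_Th = V_CC·R_2/(R_1+R_2) = 23×4.7/43.7 = 2.47 V, R_Th = R_1‖R_2 = 4.19 kΩ.
Base-emitter loop: V_Th = I_B·R_Th + V_BE + (β+1)I_B·R_E, so I_B = (2.47 − 0.7) / (4.19 + 101×0.68) = 0.0243 mA.
I_C = β·I_B = 100×0.0243 = 2.43 mA, and I_E = (β+1)I_B = 2.46 mA.
V_CE = V_CC − I_C·R_C − I_E·R_E = 23 − 2.43×3.9 − 2.46×0.68 = 11.8 V.
V_CE = 11.8 V > 0.2 V confirms active-region operation.

I_C ≈ 2.4 mA, V_CE ≈ 12 V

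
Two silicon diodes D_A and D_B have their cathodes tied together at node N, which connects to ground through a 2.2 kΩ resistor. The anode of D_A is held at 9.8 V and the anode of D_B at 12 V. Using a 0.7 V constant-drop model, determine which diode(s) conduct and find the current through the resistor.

Only D_B conducts; I_R ≈ 5.1 mA

Assume both conduct. Then node N would need to be at both 9.8−0.7 = 9.1 V and 12−0.7 = 11.3 V, which is impossible.
Assume only D_B conducts: V_N = 12 − 0.7 = 11.3 V, so I_R = 11.3/2.2 = 5.14 mA.
Check D_A: its anode-to-cathode voltage is 9.8 − 11.3 = -1.5 V < 0.7 V, so it is off. The assumption is consistent.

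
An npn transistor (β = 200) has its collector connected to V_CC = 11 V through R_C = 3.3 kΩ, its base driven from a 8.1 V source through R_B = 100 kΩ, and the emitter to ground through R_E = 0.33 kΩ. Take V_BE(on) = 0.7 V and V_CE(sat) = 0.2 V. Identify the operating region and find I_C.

Assume active: I_B = (8.1 − 0.7)/(100 + 201×0.33) = 0.0445 mA, I_C = β·I_B = 8.9 mA.
Then V_CE = 11 − 8.9×3.3 − 8.94×0.33 = -21.3 V < 0.2 V — the active assumption fails.
Re-solve with V_CE = 0.2 V. KCL at the emitter: V_E/R_E = (V_BB−0.7−V_E)/R_B + (V_CC−0.2−V_E)/R_C, giving V_E = 1 V.
I_C = (V_CC − 0.2 − V_E)/R_C = (10.8 − 1)/3.3 = 2.97 mA.
Check: I_B = (7.4 − 1)/100 = 0.064 mA, and β·I_B = 12.8 mA > I_C, confirming saturation.

saturation; I_C ≈ 3 mA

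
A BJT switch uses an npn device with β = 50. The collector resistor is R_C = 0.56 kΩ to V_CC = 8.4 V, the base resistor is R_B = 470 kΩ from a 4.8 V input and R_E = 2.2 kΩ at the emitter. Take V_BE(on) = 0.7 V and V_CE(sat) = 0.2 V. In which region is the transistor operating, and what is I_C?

Assume active. Base-emitter loop: I_B = (V_BB − V_BE)/(R_B + (β+1)R_E) = (4.8 − 0.7)/(470 + 51×2.2) = 0.00704 mA.
I_C = β·I_B = 50×0.00704 = 0.352 mA.
V_CE = V_CC − I_C·R_C − I_E·R_E = 8.4 − 0.352×0.56 − 0.359×2.2 = 7.41 V > V_CE(sat), so the active-region assumption holds.

active; I_C ≈ 0.35 mA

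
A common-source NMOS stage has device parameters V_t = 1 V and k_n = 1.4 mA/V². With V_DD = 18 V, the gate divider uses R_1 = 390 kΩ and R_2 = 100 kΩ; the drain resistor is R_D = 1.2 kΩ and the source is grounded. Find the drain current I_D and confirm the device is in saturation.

V_G = V_DD·R_2/(R_1+R_2) = 18×100/490 = 3.67 V. With the source grounded, V_GS = V_G = 3.67 V.
Assume saturation: I_D = (k_n/2)(V_GS − V_t)² = (1.4/2)×(3.67 − 1)² = 0.7×2.67² = 5 mA.
V_DS = V_DD − I_D·R_D = 18 − 5×1.2 = 12 V.
Saturation requires V_DS ≥ V_GS − V_t = 2.67 V; 12 ≥ 2.67 ✓.

I_D ≈ 5 mA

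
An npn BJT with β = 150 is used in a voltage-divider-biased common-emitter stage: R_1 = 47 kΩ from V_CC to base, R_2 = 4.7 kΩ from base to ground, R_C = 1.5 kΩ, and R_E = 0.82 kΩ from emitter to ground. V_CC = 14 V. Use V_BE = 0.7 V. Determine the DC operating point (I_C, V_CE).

Thevenize the base divider: V_Th = V_CC·R_2/(R_1+R_2) = 14×4.7/51.7 = 1.27 V, R_Th = R_1‖R_2 = 4.27 kΩ.
Base-emitter loop: V_Th = I_B·R_Th + V_BE + (β+1)I_B·R_E, so I_B = (1.27 − 0.7) / (4.27 + 151×0.82) = 0.00447 mA.
I_C = β·I_B = 150×0.00447 = 0.671 mA, and I_E = (β+1)I_B = 0.675 mA.
V_CE = V_CC − I_C·R_C − I_E·R_E = 14 − 0.671×1.5 − 0.675×0.82 = 12.4 V.
V_CE = 12.4 V > 0.2 V confirms active-region operation.

I_C ≈ 0.67 mA, V_CE ≈ 12 V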